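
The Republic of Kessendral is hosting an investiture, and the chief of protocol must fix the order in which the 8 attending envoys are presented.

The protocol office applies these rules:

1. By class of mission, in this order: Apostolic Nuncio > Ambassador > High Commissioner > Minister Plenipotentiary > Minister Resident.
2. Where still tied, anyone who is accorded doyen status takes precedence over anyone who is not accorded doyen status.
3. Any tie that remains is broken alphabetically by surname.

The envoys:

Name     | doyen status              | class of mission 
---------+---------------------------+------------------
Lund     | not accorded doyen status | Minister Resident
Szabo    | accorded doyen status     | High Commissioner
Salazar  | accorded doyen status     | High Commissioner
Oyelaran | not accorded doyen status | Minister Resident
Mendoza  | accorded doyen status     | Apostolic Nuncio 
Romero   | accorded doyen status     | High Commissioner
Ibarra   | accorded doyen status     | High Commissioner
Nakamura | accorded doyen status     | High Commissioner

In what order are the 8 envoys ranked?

Mendoza, Ibarra, Nakamura, Romero, Salazar, Szabo, Lund, Oyelaran

By class of mission: Mendoza (Apostolic Nuncio); then Ibarra, Nakamura, Romero, Salazar and Szabo (High Commissioner); then Lund and Oyelaran (Minister Resident).
Ibarra, Nakamura, Romero, Salazar and Szabo are each accorded doyen status, so the next rule applies.
Among Ibarra, Nakamura, Romero, Salazar and Szabo, alphabetically by surname: Ibarra before Nakamura before Romero before Salazar before Szabo.
Lund and Oyelaran are each not accorded doyen status, so the next rule applies.
Among Lund and Oyelaran, alphabetically by surname: Lund before Oyelaran.
Full order: Mendoza, Ibarra, Nakamura, Romero, Salazar, Szabo, Lund, Oyelaran.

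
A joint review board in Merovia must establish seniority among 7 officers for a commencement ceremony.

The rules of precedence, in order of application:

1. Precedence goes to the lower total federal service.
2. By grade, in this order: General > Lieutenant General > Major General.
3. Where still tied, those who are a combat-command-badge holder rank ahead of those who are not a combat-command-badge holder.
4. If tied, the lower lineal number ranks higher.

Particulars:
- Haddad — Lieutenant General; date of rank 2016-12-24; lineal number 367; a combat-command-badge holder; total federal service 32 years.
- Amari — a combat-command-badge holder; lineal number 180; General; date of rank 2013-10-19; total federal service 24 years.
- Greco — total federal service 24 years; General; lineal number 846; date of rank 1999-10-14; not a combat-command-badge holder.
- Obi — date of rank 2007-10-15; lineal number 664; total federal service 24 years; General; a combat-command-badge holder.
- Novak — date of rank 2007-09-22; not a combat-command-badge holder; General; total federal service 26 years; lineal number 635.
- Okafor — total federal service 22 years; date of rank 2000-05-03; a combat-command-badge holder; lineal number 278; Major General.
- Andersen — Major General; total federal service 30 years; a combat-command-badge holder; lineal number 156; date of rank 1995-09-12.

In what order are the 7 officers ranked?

By total federal service (lower first): Okafor (22 years); then Amari, Obi and Greco (each 24 years); then Novak (26 years); then Andersen (30 years); then Haddad (32 years).
Amari, Obi and Greco are each General, so the next rule applies.
Among Amari, Obi and Greco, a combat-command-badge holder before not a combat-command-badge holder: Amari and Obi (a combat-command-badge holder) before Greco (not a combat-command-badge holder).
Among Amari and Obi, by lineal number (lower first): Amari (180) before Obi (664).
Full order: Okafor, Amari, Obi, Greco, Novak, Andersen, Haddad.

Okafor, Amari, Obi, Greco, Novak, Andersen, Haddad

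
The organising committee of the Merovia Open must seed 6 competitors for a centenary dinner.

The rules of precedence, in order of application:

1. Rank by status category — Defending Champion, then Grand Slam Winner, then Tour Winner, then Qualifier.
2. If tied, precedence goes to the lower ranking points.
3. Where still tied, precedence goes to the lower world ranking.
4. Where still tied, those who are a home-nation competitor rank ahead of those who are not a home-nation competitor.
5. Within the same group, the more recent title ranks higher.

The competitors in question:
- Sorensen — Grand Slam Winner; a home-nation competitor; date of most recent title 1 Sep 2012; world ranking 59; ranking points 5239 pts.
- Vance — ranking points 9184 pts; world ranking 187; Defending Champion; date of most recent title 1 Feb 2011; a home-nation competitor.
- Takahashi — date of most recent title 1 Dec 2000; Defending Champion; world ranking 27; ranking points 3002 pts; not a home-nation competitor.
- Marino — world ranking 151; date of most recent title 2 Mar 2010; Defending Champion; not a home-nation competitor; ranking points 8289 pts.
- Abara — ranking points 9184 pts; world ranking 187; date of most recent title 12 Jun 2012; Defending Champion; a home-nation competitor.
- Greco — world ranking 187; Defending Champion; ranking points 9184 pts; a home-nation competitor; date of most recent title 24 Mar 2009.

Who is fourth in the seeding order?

Vance

By status category: Takahashi, Marino, Abara, Vance and Greco (Defending Champion); then Sorensen (Grand Slam Winner).
Among Takahashi, Marino, Abara, Vance and Greco, by ranking points (lower first): Takahashi (3002 pts) before Marino (8289 pts) before Abara, Vance and Greco (9184 pts).
Abara, Vance and Greco all have world ranking 187, so the next rule applies.
Abara, Vance and Greco are each a home-nation competitor, so the next rule applies.
Among Abara, Vance and Greco, by date of most recent title (later first): Abara (12 Jun 2012) before Vance (1 Feb 2011) before Greco (24 Mar 2009).
Order: Takahashi, Marino, Abara, Vance, Greco, Sorensen.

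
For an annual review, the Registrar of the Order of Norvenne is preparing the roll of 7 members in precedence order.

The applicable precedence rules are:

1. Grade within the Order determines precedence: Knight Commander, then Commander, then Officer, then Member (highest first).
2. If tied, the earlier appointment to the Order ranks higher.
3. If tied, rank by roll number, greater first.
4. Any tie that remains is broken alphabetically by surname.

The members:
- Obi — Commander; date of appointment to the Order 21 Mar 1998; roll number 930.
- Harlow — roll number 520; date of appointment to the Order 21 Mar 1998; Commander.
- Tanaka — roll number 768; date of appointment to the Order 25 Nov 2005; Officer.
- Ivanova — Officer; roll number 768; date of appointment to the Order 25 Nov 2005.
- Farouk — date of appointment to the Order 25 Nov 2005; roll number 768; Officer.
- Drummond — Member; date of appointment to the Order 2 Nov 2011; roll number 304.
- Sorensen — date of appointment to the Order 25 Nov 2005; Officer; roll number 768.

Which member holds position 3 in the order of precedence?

Farouk

By grade within the Order: Obi and Harlow (Commander); then Farouk, Ivanova, Sorensen and Tanaka (Officer); then Drummond (Member).
Obi and Harlow both have date of appointment to the Order 21 Mar 1998, so the next rule applies.
Among Obi and Harlow, by roll number (higher first): Obi (930) before Harlow (520).
Farouk, Ivanova, Sorensen and Tanaka all have date of appointment to the Order 25 Nov 2005, so the next rule applies.
Farouk, Ivanova, Sorensen and Tanaka all have roll number 768, so the next rule applies.
Among Farouk, Ivanova, Sorensen and Tanaka, alphabetically by surname: Farouk before Ivanova before Sorensen before Tanaka.
Order: Obi, Harlow, Farouk, Ivanova, Sorensen, Tanaka, Drummond.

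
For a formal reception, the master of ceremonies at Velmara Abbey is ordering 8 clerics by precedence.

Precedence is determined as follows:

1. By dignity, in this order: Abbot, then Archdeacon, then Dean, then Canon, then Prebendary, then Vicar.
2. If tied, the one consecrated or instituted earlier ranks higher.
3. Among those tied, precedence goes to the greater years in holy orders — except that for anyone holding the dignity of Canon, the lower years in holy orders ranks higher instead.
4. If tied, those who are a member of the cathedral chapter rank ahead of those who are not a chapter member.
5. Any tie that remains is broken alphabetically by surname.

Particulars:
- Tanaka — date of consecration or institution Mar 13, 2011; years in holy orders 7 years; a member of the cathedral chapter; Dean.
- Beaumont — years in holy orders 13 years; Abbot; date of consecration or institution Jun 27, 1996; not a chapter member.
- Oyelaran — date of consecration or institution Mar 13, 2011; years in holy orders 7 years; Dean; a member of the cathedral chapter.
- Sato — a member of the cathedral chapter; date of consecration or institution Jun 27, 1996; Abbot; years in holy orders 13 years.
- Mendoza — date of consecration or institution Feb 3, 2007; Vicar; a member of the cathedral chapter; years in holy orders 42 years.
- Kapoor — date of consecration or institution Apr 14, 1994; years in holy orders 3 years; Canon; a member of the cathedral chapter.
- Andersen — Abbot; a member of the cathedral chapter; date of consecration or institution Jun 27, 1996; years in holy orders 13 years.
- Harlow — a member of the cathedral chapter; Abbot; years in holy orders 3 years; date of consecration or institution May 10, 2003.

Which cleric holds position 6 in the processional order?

Tanaka

By dignity: Andersen, Sato, Beaumont and Harlow (Abbot); then Oyelaran and Tanaka (Dean); then Kapoor (Canon); then Mendoza (Vicar).
Among Andersen, Sato, Beaumont and Harlow, by date of consecration or institution (earlier first): Andersen, Sato and Beaumont (Jun 27, 1996) before Harlow (May 10, 2003).
Andersen, Sato and Beaumont all have years in holy orders 13 years, so the next rule applies.
Among Andersen, Sato and Beaumont, a member of the cathedral chapter before not a chapter member: Andersen and Sato (a member of the cathedral chapter) before Beaumont (not a chapter member).
Among Andersen and Sato, alphabetically by surname: Andersen before Sato.
Oyelaran and Tanaka both have date of consecration or institution Mar 13, 2011, so the next rule applies.
Oyelaran and Tanaka both have years in holy orders 7 years, so the next rule applies.
Oyelaran and Tanaka are each a member of the cathedral chapter, so the next rule applies.
Among Oyelaran and Tanaka, alphabetically by surname: Oyelaran before Tanaka.
Order: Andersen, Sato, Beaumont, Harlow, Oyelaran, Tanaka, Kapoor, Mendoza.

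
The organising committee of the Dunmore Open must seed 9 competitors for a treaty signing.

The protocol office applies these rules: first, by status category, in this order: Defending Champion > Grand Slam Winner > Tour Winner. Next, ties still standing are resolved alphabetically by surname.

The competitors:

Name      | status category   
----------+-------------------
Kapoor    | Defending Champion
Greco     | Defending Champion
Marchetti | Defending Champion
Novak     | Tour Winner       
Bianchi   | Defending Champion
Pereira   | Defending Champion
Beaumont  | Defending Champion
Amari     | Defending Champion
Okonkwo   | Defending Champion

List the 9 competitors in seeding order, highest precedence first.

Amari, Beaumont, Bianchi, Greco, Kapoor, Marchetti, Okonkwo, Pereira, Novak

By status category: Amari, Beaumont, Bianchi, Greco, Kapoor, Marchetti, Okonkwo and Pereira (Defending Champion); then Novak (Tour Winner).
Among Amari, Beaumont, Bianchi, Greco, Kapoor, Marchetti, Okonkwo and Pereira, alphabetically by surname: Amari before Beaumont before Bianchi before Greco before Kapoor before Marchetti before Okonkwo before Pereira.
Full order: Amari, Beaumont, Bianchi, Greco, Kapoor, Marchetti, Okonkwo, Pereira, Novak.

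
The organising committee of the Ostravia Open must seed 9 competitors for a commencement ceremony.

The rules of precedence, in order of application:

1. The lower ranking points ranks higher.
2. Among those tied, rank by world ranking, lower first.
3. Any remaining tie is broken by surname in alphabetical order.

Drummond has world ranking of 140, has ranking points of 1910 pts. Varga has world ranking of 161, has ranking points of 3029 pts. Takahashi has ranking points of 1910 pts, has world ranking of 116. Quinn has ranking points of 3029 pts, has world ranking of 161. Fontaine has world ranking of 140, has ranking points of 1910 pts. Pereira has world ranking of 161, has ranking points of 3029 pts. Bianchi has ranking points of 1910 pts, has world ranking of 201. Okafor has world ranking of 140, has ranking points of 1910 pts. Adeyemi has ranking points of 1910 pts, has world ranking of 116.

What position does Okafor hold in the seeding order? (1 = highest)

By ranking points (lower first): Adeyemi, Takahashi, Drummond, Fontaine, Okafor and Bianchi (each 1910 pts); then Pereira, Quinn and Varga (each 3029 pts).
Among Adeyemi, Takahashi, Drummond, Fontaine, Okafor and Bianchi, by world ranking (lower first): Adeyemi and Takahashi (116) before Drummond, Fontaine and Okafor (140) before Bianchi (201).
Among Adeyemi and Takahashi, alphabetically by surname: Adeyemi before Takahashi.
Among Drummond, Fontaine and Okafor, alphabetically by surname: Drummond before Fontaine before Okafor.
Pereira, Quinn and Varga all have world ranking 161, so the next rule applies.
Among Pereira, Quinn and Varga, alphabetically by surname: Pereira before Quinn before Varga.
Order: Adeyemi, Takahashi, Drummond, Fontaine, Okafor, Bianchi, Pereira, Quinn, Varga. So position 5.

5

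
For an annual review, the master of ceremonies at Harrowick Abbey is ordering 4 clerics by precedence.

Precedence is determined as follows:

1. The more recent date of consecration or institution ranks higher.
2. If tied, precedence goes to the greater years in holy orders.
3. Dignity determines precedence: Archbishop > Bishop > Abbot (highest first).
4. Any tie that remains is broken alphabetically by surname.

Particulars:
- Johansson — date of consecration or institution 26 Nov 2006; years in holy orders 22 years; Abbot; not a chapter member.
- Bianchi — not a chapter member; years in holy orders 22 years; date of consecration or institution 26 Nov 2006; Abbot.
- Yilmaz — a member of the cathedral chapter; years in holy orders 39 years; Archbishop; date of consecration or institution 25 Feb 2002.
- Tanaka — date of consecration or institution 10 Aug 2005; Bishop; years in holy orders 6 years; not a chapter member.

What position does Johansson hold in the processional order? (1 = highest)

2

By date of consecration or institution (later first): Bianchi and Johansson (both 26 Nov 2006); then Tanaka (10 Aug 2005); then Yilmaz (25 Feb 2002).
Bianchi and Johansson both have years in holy orders 22 years, so the next rule applies.
Bianchi and Johansson are each Abbot, so the next rule applies.
Among Bianchi and Johansson, alphabetically by surname: Bianchi before Johansson.
Order: Bianchi, Johansson, Tanaka, Yilmaz. So position 2.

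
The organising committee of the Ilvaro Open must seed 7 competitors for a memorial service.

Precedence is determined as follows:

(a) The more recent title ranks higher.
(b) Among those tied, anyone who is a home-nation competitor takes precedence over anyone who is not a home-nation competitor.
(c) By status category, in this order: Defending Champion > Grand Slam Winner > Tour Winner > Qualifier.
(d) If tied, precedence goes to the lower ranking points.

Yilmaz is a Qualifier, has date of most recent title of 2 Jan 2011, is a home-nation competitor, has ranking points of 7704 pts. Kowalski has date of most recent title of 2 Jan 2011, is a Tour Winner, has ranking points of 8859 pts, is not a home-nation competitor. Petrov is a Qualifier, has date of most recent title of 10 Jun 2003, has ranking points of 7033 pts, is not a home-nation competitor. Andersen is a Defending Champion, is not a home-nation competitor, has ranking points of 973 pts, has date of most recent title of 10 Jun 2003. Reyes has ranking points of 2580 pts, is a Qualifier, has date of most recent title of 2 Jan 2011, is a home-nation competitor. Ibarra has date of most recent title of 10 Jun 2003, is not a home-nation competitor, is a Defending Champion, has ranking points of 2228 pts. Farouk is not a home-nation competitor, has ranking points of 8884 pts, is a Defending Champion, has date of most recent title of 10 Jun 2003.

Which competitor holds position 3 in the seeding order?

Kowalski

By date of most recent title (later first): Reyes, Yilmaz and Kowalski (each 2 Jan 2011); then Andersen, Ibarra, Farouk and Petrov (each 10 Jun 2003).
Among Reyes, Yilmaz and Kowalski, a home-nation competitor before not a home-nation competitor: Reyes and Yilmaz (a home-nation competitor) before Kowalski (not a home-nation competitor).
Reyes and Yilmaz are each Qualifier, so the next rule applies.
Among Reyes and Yilmaz, by ranking points (lower first): Reyes (2580 pts) before Yilmaz (7704 pts).
Andersen, Ibarra, Farouk and Petrov are each not a home-nation competitor, so the next rule applies.
Among Andersen, Ibarra, Farouk and Petrov, by status category: Andersen, Ibarra and Farouk (Defending Champion) before Petrov (Qualifier).
Among Andersen, Ibarra and Farouk, by ranking points (lower first): Andersen (973 pts) before Ibarra (2228 pts) before Farouk (8884 pts).
Order: Reyes, Yilmaz, Kowalski, Andersen, Ibarra, Farouk, Petrov.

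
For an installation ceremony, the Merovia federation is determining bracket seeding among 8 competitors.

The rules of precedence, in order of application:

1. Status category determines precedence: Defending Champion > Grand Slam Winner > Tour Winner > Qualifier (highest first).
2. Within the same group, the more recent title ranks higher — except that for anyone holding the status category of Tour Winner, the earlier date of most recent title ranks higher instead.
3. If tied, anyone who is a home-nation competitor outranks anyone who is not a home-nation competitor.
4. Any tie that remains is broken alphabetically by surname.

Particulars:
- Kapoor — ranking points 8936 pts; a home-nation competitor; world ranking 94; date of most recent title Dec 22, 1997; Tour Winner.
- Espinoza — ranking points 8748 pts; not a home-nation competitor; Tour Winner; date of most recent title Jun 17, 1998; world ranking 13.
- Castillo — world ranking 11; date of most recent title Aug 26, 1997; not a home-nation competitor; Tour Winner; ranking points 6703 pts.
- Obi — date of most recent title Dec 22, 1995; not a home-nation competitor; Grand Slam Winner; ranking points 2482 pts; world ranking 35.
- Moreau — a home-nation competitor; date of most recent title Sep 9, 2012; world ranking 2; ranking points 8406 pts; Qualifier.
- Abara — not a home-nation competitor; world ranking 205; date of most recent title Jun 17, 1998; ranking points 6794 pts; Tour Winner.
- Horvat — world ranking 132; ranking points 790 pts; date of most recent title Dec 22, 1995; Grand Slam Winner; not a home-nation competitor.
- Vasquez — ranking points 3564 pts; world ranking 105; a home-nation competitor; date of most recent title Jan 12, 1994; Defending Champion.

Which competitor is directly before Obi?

By status category: Vasquez (Defending Champion); then Horvat and Obi (Grand Slam Winner); then Castillo, Kapoor, Abara and Espinoza (Tour Winner); then Moreau (Qualifier).
Horvat and Obi both have date of most recent title Dec 22, 1995, so the next rule applies.
Horvat and Obi are each not a home-nation competitor, so the next rule applies.
Among Horvat and Obi, alphabetically by surname: Horvat before Obi.
Among Castillo, Kapoor, Abara and Espinoza, by date of most recent title (earlier first) (reversed rule for this group): Castillo (Aug 26, 1997) before Kapoor (Dec 22, 1997) before Abara and Espinoza (Jun 17, 1998).
Abara and Espinoza are each not a home-nation competitor, so the next rule applies.
Among Abara and Espinoza, alphabetically by surname: Abara before Espinoza.
Order: Vasquez, Horvat, Obi, Castillo, Kapoor, Abara, Espinoza, Moreau.

Horvat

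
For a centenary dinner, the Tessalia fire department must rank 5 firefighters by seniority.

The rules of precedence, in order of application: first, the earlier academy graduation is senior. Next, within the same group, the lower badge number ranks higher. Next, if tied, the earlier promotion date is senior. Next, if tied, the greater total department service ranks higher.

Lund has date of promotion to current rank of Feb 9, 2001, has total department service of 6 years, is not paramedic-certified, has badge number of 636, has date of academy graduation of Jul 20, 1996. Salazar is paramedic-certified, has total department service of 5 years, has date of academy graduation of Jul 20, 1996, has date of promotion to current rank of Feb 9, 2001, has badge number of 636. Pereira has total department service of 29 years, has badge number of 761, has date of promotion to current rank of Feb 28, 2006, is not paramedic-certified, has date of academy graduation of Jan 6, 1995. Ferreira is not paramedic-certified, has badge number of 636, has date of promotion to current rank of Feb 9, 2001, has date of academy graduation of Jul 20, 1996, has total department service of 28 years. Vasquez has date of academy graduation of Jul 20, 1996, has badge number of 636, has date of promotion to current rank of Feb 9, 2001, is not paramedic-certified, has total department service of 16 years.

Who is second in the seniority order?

Ferreira

By date of academy graduation (earlier first): Pereira (Jan 6, 1995); then Ferreira, Vasquez, Lund and Salazar (each Jul 20, 1996).
Ferreira, Vasquez, Lund and Salazar all have badge number 636, so the next rule applies.
Ferreira, Vasquez, Lund and Salazar all have date of promotion to current rank Feb 9, 2001, so the next rule applies.
Among Ferreira, Vasquez, Lund and Salazar, by total department service (higher first): Ferreira (28 years) before Vasquez (16 years) before Lund (6 years) before Salazar (5 years).
Order: Pereira, Ferreira, Vasquez, Lund, Salazar.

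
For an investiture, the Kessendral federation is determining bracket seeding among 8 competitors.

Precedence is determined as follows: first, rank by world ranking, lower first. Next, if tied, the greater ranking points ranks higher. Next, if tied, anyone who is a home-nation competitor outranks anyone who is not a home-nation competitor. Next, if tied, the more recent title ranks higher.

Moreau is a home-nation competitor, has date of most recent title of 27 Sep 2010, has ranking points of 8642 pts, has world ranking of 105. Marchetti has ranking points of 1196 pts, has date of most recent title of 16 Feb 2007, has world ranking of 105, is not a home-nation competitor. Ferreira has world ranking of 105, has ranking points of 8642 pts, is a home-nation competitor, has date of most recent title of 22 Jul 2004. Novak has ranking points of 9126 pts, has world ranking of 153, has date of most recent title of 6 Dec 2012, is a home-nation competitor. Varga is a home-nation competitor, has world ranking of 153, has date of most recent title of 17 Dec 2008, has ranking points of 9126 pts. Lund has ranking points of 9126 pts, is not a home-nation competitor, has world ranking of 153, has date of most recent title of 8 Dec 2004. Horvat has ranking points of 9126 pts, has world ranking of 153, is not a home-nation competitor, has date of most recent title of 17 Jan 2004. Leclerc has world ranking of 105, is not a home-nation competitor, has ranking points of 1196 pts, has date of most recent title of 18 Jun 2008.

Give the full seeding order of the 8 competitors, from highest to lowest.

Moreau, Ferreira, Leclerc, Marchetti, Novak, Varga, Lund, Horvat

By world ranking (lower first): Moreau, Ferreira, Leclerc and Marchetti (each 105); then Novak, Varga, Lund and Horvat (each 153).
Among Moreau, Ferreira, Leclerc and Marchetti, by ranking points (higher first): Moreau and Ferreira (8642 pts) before Leclerc and Marchetti (1196 pts).
Moreau and Ferreira are each a home-nation competitor, so the next rule applies.
Among Moreau and Ferreira, by date of most recent title (later first): Moreau (27 Sep 2010) before Ferreira (22 Jul 2004).
Leclerc and Marchetti are each not a home-nation competitor, so the next rule applies.
Among Leclerc and Marchetti, by date of most recent title (later first): Leclerc (18 Jun 2008) before Marchetti (16 Feb 2007).
Novak, Varga, Lund and Horvat all have ranking points 9126 pts, so the next rule applies.
Among Novak, Varga, Lund and Horvat, a home-nation competitor before not a home-nation competitor: Novak and Varga (a home-nation competitor) before Lund and Horvat (not a home-nation competitor).
Among Novak and Varga, by date of most recent title (later first): Novak (6 Dec 2012) before Varga (17 Dec 2008).
Among Lund and Horvat, by date of most recent title (later first): Lund (8 Dec 2004) before Horvat (17 Jan 2004).
Full order: Moreau, Ferreira, Leclerc, Marchetti, Novak, Varga, Lund, Horvat.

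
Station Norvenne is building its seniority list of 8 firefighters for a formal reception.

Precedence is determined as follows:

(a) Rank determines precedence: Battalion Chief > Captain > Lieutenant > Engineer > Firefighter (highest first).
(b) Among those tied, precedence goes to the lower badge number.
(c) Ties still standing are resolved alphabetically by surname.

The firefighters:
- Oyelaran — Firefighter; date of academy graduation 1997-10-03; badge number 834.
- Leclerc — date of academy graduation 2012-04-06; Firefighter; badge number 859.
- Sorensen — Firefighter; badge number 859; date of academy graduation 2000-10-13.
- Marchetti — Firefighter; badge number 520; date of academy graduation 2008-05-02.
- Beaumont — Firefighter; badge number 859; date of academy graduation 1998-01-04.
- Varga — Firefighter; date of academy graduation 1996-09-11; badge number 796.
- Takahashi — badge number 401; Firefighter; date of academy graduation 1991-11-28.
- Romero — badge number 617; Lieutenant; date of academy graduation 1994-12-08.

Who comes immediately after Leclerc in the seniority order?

By rank: Romero (Lieutenant); then Takahashi, Marchetti, Varga, Oyelaran, Beaumont, Leclerc and Sorensen (Firefighter).
Among Takahashi, Marchetti, Varga, Oyelaran, Beaumont, Leclerc and Sorensen, by badge number (lower first): Takahashi (401) before Marchetti (520) before Varga (796) before Oyelaran (834) before Beaumont, Leclerc and Sorensen (859).
Among Beaumont, Leclerc and Sorensen, alphabetically by surname: Beaumont before Leclerc before Sorensen.
Order: Romero, Takahashi, Marchetti, Varga, Oyelaran, Beaumont, Leclerc, Sorensen.

Sorensen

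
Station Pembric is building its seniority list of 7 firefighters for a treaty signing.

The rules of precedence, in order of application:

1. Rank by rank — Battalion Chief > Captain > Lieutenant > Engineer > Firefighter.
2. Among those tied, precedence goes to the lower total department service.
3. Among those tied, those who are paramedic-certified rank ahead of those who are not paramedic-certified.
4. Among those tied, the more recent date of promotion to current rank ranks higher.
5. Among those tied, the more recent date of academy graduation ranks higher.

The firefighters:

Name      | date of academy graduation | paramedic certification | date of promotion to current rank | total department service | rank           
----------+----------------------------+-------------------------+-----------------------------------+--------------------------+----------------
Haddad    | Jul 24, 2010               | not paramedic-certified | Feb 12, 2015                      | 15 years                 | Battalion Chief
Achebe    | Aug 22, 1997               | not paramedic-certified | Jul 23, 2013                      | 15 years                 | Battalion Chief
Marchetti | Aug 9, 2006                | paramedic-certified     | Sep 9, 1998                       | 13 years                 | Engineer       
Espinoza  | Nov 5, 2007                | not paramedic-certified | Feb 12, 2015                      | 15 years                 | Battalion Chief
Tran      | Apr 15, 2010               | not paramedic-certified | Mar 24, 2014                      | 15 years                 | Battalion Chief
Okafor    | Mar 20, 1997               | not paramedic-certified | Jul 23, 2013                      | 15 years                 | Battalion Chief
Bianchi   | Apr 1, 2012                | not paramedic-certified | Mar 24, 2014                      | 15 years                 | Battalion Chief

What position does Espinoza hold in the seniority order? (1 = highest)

2

By rank: Haddad, Espinoza, Bianchi, Tran, Achebe and Okafor (Battalion Chief); then Marchetti (Engineer).
Haddad, Espinoza, Bianchi, Tran, Achebe and Okafor all have total department service 15 years, so the next rule applies.
Haddad, Espinoza, Bianchi, Tran, Achebe and Okafor are each not paramedic-certified, so the next rule applies.
Among Haddad, Espinoza, Bianchi, Tran, Achebe and Okafor, by date of promotion to current rank (later first): Haddad and Espinoza (Feb 12, 2015) before Bianchi and Tran (Mar 24, 2014) before Achebe and Okafor (Jul 23, 2013).
Among Haddad and Espinoza, by date of academy graduation (later first): Haddad (Jul 24, 2010) before Espinoza (Nov 5, 2007).
Among Bianchi and Tran, by date of academy graduation (later first): Bianchi (Apr 1, 2012) before Tran (Apr 15, 2010).
Among Achebe and Okafor, by date of academy graduation (later first): Achebe (Aug 22, 1997) before Okafor (Mar 20, 1997).
Order: Haddad, Espinoza, Bianchi, Tran, Achebe, Okafor, Marchetti. So position 2.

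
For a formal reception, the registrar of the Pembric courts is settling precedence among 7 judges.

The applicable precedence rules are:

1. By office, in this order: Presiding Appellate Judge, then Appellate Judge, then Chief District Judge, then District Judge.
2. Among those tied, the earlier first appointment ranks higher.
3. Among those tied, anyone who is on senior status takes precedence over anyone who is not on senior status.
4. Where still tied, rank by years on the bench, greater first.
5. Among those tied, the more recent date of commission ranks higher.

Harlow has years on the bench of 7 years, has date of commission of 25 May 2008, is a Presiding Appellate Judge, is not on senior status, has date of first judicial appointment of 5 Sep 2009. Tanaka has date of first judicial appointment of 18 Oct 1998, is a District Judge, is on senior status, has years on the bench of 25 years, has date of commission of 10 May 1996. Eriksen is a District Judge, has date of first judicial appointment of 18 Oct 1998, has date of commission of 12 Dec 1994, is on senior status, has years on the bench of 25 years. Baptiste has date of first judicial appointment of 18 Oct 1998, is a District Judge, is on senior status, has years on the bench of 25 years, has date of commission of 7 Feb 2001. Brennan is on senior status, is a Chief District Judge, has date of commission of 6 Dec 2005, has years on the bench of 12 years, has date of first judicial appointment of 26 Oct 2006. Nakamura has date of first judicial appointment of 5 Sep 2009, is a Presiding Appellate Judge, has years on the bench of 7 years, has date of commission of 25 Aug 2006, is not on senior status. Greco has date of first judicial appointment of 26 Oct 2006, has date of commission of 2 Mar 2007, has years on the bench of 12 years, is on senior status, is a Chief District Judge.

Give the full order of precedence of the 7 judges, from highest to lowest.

By office: Harlow and Nakamura (Presiding Appellate Judge); then Greco and Brennan (Chief District Judge); then Baptiste, Tanaka and Eriksen (District Judge).
Harlow and Nakamura both have date of first judicial appointment 5 Sep 2009, so the next rule applies.
Harlow and Nakamura are each not on senior status, so the next rule applies.
Harlow and Nakamura both have years on the bench 7 years, so the next rule applies.
Among Harlow and Nakamura, by date of commission (later first): Harlow (25 May 2008) before Nakamura (25 Aug 2006).
Greco and Brennan both have date of first judicial appointment 26 Oct 2006, so the next rule applies.
Greco and Brennan are each on senior status, so the next rule applies.
Greco and Brennan both have years on the bench 12 years, so the next rule applies.
Among Greco and Brennan, by date of commission (later first): Greco (2 Mar 2007) before Brennan (6 Dec 2005).
Baptiste, Tanaka and Eriksen all have date of first judicial appointment 18 Oct 1998, so the next rule applies.
Baptiste, Tanaka and Eriksen are each on senior status, so the next rule applies.
Baptiste, Tanaka and Eriksen all have years on the bench 25 years, so the next rule applies.
Among Baptiste, Tanaka and Eriksen, by date of commission (later first): Baptiste (7 Feb 2001) before Tanaka (10 May 1996) before Eriksen (12 Dec 1994).
Full order: Harlow, Nakamura, Greco, Brennan, Baptiste, Tanaka, Eriksen.

Harlow, Nakamura, Greco, Brennan, Baptiste, Tanaka, Eriksen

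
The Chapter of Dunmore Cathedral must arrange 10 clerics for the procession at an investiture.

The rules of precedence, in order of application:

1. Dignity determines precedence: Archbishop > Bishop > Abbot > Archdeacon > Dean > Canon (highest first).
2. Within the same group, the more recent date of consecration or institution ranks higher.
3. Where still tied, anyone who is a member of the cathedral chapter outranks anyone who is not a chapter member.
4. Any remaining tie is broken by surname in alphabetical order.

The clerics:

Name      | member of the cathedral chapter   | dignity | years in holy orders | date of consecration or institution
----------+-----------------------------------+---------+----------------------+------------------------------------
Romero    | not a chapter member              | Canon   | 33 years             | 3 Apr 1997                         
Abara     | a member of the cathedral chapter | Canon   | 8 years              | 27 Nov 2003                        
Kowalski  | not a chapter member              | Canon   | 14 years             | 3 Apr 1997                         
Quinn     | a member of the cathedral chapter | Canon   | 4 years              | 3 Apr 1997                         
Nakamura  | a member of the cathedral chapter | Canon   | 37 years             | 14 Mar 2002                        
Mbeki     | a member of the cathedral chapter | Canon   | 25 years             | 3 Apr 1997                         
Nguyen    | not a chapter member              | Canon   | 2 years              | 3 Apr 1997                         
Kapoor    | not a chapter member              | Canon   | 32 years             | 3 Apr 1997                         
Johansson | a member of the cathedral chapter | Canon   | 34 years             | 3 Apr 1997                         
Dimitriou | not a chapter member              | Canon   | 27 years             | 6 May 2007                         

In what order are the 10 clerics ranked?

Dimitriou, Abara, Nakamura, Johansson, Mbeki, Quinn, Kapoor, Kowalski, Nguyen, Romero

By dignity: Dimitriou, Abara, Nakamura, Johansson, Mbeki, Quinn, Kapoor, Kowalski, Nguyen and Romero (Canon).
Among Dimitriou, Abara, Nakamura, Johansson, Mbeki, Quinn, Kapoor, Kowalski, Nguyen and Romero, by date of consecration or institution (later first): Dimitriou (6 May 2007) before Abara (27 Nov 2003) before Nakamura (14 Mar 2002) before Johansson, Mbeki, Quinn, Kapoor, Kowalski, Nguyen and Romero (3 Apr 1997).
Among Johansson, Mbeki, Quinn, Kapoor, Kowalski, Nguyen and Romero, a member of the cathedral chapter before not a chapter member: Johansson, Mbeki and Quinn (a member of the cathedral chapter) before Kapoor, Kowalski, Nguyen and Romero (not a chapter member).
Among Johansson, Mbeki and Quinn, alphabetically by surname: Johansson before Mbeki before Quinn.
Among Kapoor, Kowalski, Nguyen and Romero, alphabetically by surname: Kapoor before Kowalski before Nguyen before Romero.
Full order: Dimitriou, Abara, Nakamura, Johansson, Mbeki, Quinn, Kapoor, Kowalski, Nguyen, Romero.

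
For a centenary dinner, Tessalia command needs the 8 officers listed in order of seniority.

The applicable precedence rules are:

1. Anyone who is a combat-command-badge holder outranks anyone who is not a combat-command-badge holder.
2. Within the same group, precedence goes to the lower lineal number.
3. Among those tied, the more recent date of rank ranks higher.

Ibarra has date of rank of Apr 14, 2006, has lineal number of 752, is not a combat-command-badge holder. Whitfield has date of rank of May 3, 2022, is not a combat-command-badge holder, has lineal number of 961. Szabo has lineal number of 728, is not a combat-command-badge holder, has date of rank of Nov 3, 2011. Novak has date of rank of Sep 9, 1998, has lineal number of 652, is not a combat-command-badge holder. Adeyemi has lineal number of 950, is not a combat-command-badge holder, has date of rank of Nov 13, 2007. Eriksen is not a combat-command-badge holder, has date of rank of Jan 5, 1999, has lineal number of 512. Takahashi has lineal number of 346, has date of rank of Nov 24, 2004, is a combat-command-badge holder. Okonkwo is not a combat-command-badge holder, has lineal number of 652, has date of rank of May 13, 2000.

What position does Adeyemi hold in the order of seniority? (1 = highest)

By the first rule: Takahashi (a combat-command-badge holder); then Eriksen, Okonkwo, Novak, Szabo, Ibarra, Adeyemi and Whitfield (each not a combat-command-badge holder).
Among Eriksen, Okonkwo, Novak, Szabo, Ibarra, Adeyemi and Whitfield, by lineal number (lower first): Eriksen (512) before Okonkwo and Novak (652) before Szabo (728) before Ibarra (752) before Adeyemi (950) before Whitfield (961).
Among Okonkwo and Novak, by date of rank (later first): Okonkwo (May 13, 2000) before Novak (Sep 9, 1998).
Order: Takahashi, Eriksen, Okonkwo, Novak, Szabo, Ibarra, Adeyemi, Whitfield. So position 7.

7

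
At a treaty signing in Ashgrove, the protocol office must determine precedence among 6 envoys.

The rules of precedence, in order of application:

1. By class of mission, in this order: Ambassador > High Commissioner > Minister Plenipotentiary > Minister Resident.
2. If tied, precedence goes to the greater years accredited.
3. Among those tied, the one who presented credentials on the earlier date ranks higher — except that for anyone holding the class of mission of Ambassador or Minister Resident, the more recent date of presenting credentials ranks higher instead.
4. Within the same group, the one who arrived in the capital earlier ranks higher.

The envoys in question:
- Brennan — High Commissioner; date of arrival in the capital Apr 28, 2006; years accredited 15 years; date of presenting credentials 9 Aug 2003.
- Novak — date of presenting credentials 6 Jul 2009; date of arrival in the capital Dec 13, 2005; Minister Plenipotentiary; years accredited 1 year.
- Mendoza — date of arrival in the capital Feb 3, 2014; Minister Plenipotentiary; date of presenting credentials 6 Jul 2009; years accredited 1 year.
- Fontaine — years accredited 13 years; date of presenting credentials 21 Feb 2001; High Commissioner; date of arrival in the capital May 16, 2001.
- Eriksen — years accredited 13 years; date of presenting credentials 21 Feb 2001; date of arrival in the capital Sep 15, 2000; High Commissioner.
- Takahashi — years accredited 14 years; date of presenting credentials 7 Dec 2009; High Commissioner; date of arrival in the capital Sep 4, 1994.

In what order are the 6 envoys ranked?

Brennan, Takahashi, Eriksen, Fontaine, Novak, Mendoza

By class of mission: Brennan, Takahashi, Eriksen and Fontaine (High Commissioner); then Novak and Mendoza (Minister Plenipotentiary).
Among Brennan, Takahashi, Eriksen and Fontaine, by years accredited (higher first): Brennan (15 years) before Takahashi (14 years) before Eriksen and Fontaine (13 years).
Eriksen and Fontaine both have date of presenting credentials 21 Feb 2001, so the next rule applies.
Among Eriksen and Fontaine, by date of arrival in the capital (earlier first): Eriksen (Sep 15, 2000) before Fontaine (May 16, 2001).
Novak and Mendoza both have years accredited 1 year, so the next rule applies.
Novak and Mendoza both have date of presenting credentials 6 Jul 2009, so the next rule applies.
Among Novak and Mendoza, by date of arrival in the capital (earlier first): Novak (Dec 13, 2005) before Mendoza (Feb 3, 2014).
Full order: Brennan, Takahashi, Eriksen, Fontaine, Novak, Mendoza.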